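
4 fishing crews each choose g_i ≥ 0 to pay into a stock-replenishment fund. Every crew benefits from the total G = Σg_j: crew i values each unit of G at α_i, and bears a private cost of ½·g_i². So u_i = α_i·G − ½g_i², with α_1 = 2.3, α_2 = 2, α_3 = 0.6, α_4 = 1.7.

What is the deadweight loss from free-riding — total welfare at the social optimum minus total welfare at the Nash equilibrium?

49.83

Crew i's FOC: ∂u_i/∂g_i = α_i − g_i = 0, so g_i* = α_i.
NE contributions = (2.3, 2, 0.6, 1.7); G = 6.6.
W^NE = (Σα)·G − ½Σα_i² = 6.6² − ½·12.54 = 37.29.
Planner sets g_i = Σα_j = 6.6 for every i, so G^SO = 4·6.6 = 26.4.
W^SO = (Σα)·G^SO − ½·4·(Σα)² = (4/2)·6.6² = 87.12.
Deadweight loss = W^SO − W^NE = 49.83.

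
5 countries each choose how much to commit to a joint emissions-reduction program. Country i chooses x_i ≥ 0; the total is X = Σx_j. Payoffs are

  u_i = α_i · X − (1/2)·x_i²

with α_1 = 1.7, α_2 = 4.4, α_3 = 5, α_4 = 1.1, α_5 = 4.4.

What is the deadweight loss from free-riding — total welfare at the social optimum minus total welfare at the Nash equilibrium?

447.25

Country i's FOC: ∂u_i/∂x_i = α_i − x_i = 0, so x_i* = α_i.
NE contributions = (1.7, 4.4, 5, 1.1, 4.4); X = 16.6.
W^NE = (Σα)·X − ½Σα_i² = 16.6² − ½·67.82 = 241.65.
Planner sets x_i = Σα_j = 16.6 for every i, so X^SO = 5·16.6 = 83.
W^SO = (Σα)·X^SO − ½·5·(Σα)² = (5/2)·16.6² = 688.9.
Deadweight loss = W^SO − W^NE = 447.25.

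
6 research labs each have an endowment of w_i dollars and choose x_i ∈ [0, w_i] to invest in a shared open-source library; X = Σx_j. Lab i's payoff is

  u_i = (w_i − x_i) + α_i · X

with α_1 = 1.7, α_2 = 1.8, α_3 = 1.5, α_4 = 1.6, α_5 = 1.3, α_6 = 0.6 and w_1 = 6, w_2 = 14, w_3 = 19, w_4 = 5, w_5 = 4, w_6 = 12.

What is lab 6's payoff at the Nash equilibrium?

∂u_i/∂x_i = α_i − 1, so lab i contributes w_i if α_i > 1, else 0.
α_i > 1 for i ∈ {1, 2, 3, 4, 5}; NE contributions (6, 14, 19, 5, 4, 0), X = 48.
u_6 = (12 − 0) + 0.6·48 = 40.8.

40.8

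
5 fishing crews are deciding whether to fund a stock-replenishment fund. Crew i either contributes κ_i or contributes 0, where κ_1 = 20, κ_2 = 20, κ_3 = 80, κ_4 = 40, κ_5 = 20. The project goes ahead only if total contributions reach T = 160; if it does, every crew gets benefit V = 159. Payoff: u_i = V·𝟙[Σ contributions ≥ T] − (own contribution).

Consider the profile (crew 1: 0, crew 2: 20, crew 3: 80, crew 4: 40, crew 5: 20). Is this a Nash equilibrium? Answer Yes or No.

Total = 160 ≥ 160: provided.
Crew 1 (pledges 0, payoff 159): pledging 20 → total 180, payoff 139. No gain.
Crew 2 (pledges 20, payoff 139): dropping to 0 → total 140, payoff 0. No gain.
Crew 3 (pledges 80, payoff 79): dropping to 0 → total 80, payoff 0. No gain.
Crew 4 (pledges 40, payoff 119): dropping to 0 → total 120, payoff 0. No gain.
Crew 5 (pledges 20, payoff 139): dropping to 0 → total 140, payoff 0. No gain.

Yes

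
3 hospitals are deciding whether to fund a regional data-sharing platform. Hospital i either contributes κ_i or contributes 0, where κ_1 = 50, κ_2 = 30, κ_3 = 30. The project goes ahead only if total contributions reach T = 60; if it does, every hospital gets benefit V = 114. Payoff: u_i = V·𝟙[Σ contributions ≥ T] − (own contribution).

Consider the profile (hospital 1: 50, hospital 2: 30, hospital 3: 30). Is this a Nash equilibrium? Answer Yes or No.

Total = 110 ≥ 60: provided.
Hospital 1 (pledges 50, payoff 64): dropping to 0 → total 60, payoff 114. Profitable deviation.

No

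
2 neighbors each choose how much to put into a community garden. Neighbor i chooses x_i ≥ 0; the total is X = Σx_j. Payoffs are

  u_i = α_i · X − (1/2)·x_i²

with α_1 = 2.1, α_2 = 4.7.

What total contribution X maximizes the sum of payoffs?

13.6

Planner FOC: ∂(Σu_j)/∂x_i = (Σα_j) − x_i = 0, so x_i^SO = Σα_j = 6.8 for every i; X^SO = 13.6.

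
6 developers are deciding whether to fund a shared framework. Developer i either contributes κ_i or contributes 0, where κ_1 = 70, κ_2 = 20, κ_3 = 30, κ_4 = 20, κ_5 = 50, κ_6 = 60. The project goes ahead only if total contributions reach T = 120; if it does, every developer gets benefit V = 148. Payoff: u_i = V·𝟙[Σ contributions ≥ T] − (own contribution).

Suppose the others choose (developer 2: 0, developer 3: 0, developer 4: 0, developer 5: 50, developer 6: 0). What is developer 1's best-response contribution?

70

Others' total = 50. Contributing 70 brings total to 120 ≥ 120: gain V − κ_1 = 78.
Best response: 70.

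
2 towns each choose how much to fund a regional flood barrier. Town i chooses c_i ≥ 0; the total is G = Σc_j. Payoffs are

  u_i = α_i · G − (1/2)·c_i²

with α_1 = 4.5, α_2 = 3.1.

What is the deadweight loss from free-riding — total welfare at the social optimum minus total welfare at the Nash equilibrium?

Town i's FOC: ∂u_i/∂c_i = α_i − c_i = 0, so c_i* = α_i.
NE contributions = (4.5, 3.1); G = 7.6.
W^NE = (Σα)·G − ½Σα_i² = 7.6² − ½·29.86 = 42.83.
Planner sets c_i = Σα_j = 7.6 for every i, so G^SO = 2·7.6 = 15.2.
W^SO = (Σα)·G^SO − ½·2·(Σα)² = (2/2)·7.6² = 57.76.
Deadweight loss = W^SO − W^NE = 14.93.

14.93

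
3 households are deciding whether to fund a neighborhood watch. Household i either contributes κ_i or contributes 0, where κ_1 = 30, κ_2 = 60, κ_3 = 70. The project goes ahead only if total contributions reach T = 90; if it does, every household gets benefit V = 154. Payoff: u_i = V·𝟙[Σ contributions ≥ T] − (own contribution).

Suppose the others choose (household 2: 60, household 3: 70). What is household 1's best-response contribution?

Others' total = 130 ≥ 90; contributing adds cost 30 for no extra benefit.
Best response: 0.

0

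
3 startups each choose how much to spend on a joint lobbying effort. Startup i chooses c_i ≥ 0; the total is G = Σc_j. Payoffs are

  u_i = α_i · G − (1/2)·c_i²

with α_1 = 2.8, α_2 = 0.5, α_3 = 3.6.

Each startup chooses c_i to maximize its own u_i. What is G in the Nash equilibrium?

6.9

Startup i's FOC: ∂u_i/∂c_i = α_i − c_i = 0, so c_i* = α_i.
NE contributions = (2.8, 0.5, 3.6); G = 6.9.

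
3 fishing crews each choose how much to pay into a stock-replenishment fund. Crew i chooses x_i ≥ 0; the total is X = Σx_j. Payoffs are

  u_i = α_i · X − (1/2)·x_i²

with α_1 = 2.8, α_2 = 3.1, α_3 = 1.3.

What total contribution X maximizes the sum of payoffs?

Planner FOC: ∂(Σu_j)/∂x_i = (Σα_j) − x_i = 0, so x_i^SO = Σα_j = 7.2 for every i; X^SO = 21.6.

21.6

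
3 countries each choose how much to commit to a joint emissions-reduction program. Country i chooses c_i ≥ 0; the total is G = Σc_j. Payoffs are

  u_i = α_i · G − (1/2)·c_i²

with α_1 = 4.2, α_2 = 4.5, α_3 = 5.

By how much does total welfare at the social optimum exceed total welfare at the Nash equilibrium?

125.29

Country i's FOC: ∂u_i/∂c_i = α_i − c_i = 0, so c_i* = α_i.
NE contributions = (4.2, 4.5, 5); G = 13.7.
W^NE = (Σα)·G − ½Σα_i² = 13.7² − ½·62.89 = 156.245.
Planner sets c_i = Σα_j = 13.7 for every i, so G^SO = 3·13.7 = 41.1.
W^SO = (Σα)·G^SO − ½·3·(Σα)² = (3/2)·13.7² = 281.535.
Deadweight loss = W^SO − W^NE = 125.29.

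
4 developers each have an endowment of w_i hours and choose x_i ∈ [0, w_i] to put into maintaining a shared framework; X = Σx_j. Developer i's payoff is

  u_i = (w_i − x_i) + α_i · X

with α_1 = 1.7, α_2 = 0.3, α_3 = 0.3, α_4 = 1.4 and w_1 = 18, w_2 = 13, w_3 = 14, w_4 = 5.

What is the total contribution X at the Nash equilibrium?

∂u_i/∂x_i = α_i − 1, so developer i contributes w_i if α_i > 1, else 0.
α_i > 1 for i ∈ {1, 4}; NE contributions (18, 0, 0, 5), X = 23.

23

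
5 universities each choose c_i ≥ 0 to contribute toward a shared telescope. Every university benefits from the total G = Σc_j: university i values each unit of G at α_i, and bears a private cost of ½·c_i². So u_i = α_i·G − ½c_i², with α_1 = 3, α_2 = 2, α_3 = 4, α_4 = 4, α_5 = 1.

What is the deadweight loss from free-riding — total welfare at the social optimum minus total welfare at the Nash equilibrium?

University i's FOC: ∂u_i/∂c_i = α_i − c_i = 0, so c_i* = α_i.
NE contributions = (3, 2, 4, 4, 1); G = 14.
W^NE = (Σα)·G − ½Σα_i² = 14² − ½·46 = 173.
Planner sets c_i = Σα_j = 14 for every i, so G^SO = 5·14 = 70.
W^SO = (Σα)·G^SO − ½·5·(Σα)² = (5/2)·14² = 490.
Deadweight loss = W^SO − W^NE = 317.

317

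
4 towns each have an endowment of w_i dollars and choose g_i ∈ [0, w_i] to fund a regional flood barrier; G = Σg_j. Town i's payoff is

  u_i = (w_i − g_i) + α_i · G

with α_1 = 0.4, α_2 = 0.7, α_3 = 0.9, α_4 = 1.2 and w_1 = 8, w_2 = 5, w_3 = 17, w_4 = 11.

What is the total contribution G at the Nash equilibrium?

11

∂u_i/∂g_i = α_i − 1, so town i contributes w_i if α_i > 1, else 0.
α_i > 1 for i ∈ {4}; NE contributions (0, 0, 0, 11), G = 11.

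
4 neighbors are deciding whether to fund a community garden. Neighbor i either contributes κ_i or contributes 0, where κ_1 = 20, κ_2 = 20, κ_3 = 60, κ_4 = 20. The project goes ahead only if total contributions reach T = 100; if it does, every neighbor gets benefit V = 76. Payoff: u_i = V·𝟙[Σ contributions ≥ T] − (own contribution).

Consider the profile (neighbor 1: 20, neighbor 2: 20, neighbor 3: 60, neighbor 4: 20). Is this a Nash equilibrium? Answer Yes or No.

No

Total = 120 ≥ 100: provided.
Neighbor 1 (pledges 20, payoff 56): dropping to 0 → total 100, payoff 76. Profitable deviation.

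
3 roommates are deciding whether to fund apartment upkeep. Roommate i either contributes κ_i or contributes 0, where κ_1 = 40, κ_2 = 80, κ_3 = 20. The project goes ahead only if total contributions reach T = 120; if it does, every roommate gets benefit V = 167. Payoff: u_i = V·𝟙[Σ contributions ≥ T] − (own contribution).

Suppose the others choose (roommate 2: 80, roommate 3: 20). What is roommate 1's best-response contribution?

Others' total = 100. Contributing 40 brings total to 140 ≥ 120: gain V − κ_1 = 127.
Best response: 40.

40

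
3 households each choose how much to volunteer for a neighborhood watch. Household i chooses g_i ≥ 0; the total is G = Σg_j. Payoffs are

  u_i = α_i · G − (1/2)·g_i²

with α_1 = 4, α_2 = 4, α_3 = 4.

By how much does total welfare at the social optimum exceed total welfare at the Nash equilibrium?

Household i's FOC: ∂u_i/∂g_i = α_i − g_i = 0, so g_i* = α_i.
NE contributions = (4, 4, 4); G = 12.
W^NE = (Σα)·G − ½Σα_i² = 12² − ½·48 = 120.
Planner sets g_i = Σα_j = 12 for every i, so G^SO = 3·12 = 36.
W^SO = (Σα)·G^SO − ½·3·(Σα)² = (3/2)·12² = 216.
Deadweight loss = W^SO − W^NE = 96.

96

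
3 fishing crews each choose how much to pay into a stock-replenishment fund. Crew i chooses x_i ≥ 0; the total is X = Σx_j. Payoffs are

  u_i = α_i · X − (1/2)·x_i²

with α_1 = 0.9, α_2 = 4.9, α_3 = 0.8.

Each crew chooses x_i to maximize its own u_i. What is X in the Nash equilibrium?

6.6

Crew i's FOC: ∂u_i/∂x_i = α_i − x_i = 0, so x_i* = α_i.
NE contributions = (0.9, 4.9, 0.8); X = 6.6.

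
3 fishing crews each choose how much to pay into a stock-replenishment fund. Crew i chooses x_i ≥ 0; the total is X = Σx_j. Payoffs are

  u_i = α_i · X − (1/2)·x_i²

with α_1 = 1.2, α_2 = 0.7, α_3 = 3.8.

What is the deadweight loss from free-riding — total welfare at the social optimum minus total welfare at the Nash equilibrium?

Crew i's FOC: ∂u_i/∂x_i = α_i − x_i = 0, so x_i* = α_i.
NE contributions = (1.2, 0.7, 3.8); X = 5.7.
W^NE = (Σα)·X − ½Σα_i² = 5.7² − ½·16.37 = 24.305.
Planner sets x_i = Σα_j = 5.7 for every i, so X^SO = 3·5.7 = 17.1.
W^SO = (Σα)·X^SO − ½·3·(Σα)² = (3/2)·5.7² = 48.735.
Deadweight loss = W^SO − W^NE = 24.43.

24.43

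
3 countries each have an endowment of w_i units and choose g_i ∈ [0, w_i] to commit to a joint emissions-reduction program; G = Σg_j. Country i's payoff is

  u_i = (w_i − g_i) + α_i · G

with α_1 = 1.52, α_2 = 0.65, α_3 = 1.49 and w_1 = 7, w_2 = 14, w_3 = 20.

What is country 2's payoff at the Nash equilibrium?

∂u_i/∂g_i = α_i − 1, so country i contributes w_i if α_i > 1, else 0.
α_i > 1 for i ∈ {1, 3}; NE contributions (7, 0, 20), G = 27.
u_2 = (14 − 0) + 0.65·27 = 31.55.

31.55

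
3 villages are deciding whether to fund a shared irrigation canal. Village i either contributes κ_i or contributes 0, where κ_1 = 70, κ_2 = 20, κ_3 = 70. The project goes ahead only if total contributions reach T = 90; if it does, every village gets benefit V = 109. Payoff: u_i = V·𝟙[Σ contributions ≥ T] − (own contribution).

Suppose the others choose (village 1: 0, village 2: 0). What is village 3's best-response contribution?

Others' total = 0. Even contributing 70 gives 70 < 90: no benefit either way.
Best response: 0.

0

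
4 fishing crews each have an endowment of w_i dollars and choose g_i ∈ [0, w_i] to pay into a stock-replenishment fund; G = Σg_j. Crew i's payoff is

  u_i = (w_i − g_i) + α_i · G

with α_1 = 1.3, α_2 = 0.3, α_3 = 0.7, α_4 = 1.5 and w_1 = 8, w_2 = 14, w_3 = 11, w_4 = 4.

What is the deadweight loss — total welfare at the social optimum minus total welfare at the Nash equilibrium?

70

∂u_i/∂g_i = α_i − 1, so crew i contributes w_i if α_i > 1, else 0.
α_i > 1 for i ∈ {1, 4}; NE contributions (8, 0, 0, 4), G = 12.
W^NE = Σw_i − G^NE + (Σα_i)·G^NE = 37 + 2.8·12 = 70.6.
Planner: ∂(Σu_j)/∂g_i = Σα_j − 1 = 2.8 > 0, so everyone contributes w_i; G^SO = 37, W^SO = 37 + 2.8·37 = 140.6.
Deadweight loss = 70.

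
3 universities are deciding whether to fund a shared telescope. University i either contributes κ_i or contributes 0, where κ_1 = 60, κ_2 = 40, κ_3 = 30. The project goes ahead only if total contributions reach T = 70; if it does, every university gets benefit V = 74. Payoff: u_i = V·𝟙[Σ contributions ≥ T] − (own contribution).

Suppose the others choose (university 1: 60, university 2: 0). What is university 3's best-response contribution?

30

Others' total = 60. Contributing 30 brings total to 90 ≥ 70: gain V − κ_3 = 44.
Best response: 30.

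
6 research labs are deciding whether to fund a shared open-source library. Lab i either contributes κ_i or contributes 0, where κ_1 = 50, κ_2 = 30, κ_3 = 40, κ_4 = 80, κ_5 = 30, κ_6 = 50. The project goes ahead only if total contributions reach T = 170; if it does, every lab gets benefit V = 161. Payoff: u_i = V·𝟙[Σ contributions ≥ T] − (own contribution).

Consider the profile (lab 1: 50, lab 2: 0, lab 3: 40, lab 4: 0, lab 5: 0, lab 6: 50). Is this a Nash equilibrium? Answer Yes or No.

Total = 140 < 170: not provided.
Lab 1 (pledges 50, payoff -50): dropping to 0 → total 90, payoff 0. Profitable deviation.

No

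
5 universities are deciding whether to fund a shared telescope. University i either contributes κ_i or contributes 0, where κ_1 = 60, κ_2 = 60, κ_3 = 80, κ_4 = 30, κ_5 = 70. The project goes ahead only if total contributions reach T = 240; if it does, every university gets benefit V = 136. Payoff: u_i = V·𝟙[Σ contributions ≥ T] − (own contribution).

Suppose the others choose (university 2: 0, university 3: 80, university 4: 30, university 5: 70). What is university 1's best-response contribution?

Others' total = 180. Contributing 60 brings total to 240 ≥ 240: gain V − κ_1 = 76.
Best response: 60.

60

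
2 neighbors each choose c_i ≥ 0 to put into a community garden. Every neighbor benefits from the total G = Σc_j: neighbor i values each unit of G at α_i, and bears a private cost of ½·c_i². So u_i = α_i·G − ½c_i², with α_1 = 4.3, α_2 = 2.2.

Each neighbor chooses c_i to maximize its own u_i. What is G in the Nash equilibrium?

6.5

Neighbor i's FOC: ∂u_i/∂c_i = α_i − c_i = 0, so c_i* = α_i.
NE contributions = (4.3, 2.2); G = 6.5.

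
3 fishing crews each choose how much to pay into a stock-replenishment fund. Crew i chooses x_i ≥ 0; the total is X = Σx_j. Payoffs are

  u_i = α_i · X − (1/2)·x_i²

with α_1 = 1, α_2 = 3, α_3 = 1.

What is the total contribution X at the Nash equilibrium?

Crew i's FOC: ∂u_i/∂x_i = α_i − x_i = 0, so x_i* = α_i.
NE contributions = (1, 3, 1); X = 5.

5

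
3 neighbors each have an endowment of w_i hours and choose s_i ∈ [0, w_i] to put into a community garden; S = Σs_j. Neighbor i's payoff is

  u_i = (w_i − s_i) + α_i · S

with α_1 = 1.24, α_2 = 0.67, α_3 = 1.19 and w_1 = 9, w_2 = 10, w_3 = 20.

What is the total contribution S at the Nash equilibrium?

29

∂u_i/∂s_i = α_i − 1, so neighbor i contributes w_i if α_i > 1, else 0.
α_i > 1 for i ∈ {1, 3}; NE contributions (9, 0, 20), S = 29.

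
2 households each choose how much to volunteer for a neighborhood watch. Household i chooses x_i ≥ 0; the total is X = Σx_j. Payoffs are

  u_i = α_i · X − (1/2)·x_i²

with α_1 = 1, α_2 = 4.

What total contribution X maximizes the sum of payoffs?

10

Planner FOC: ∂(Σu_j)/∂x_i = (Σα_j) − x_i = 0, so x_i^SO = Σα_j = 5 for every i; X^SO = 10.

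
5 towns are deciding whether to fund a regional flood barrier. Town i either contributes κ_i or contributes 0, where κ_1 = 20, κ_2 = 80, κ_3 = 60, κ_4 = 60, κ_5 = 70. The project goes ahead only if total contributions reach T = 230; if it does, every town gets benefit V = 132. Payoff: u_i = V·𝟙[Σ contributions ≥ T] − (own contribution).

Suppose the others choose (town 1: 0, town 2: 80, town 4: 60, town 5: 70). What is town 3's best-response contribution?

60

Others' total = 210. Contributing 60 brings total to 270 ≥ 230: gain V − κ_3 = 72.
Best response: 60.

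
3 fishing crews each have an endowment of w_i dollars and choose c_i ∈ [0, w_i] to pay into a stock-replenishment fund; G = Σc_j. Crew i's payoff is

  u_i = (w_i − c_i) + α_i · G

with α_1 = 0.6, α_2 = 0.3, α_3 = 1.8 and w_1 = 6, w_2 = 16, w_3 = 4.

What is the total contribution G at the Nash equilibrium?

∂u_i/∂c_i = α_i − 1, so crew i contributes w_i if α_i > 1, else 0.
α_i > 1 for i ∈ {3}; NE contributions (0, 0, 4), G = 4.

4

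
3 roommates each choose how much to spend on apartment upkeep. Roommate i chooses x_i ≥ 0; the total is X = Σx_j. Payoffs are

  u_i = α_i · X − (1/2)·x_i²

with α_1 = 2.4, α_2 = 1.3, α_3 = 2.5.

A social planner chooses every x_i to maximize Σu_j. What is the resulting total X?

Planner FOC: ∂(Σu_j)/∂x_i = (Σα_j) − x_i = 0, so x_i^SO = Σα_j = 6.2 for every i; X^SO = 18.6.

18.6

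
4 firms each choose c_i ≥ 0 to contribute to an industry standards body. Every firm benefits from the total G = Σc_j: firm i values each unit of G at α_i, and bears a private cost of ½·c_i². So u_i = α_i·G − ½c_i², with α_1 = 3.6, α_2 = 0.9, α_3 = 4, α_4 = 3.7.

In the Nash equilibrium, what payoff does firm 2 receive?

10.575

Firm i's FOC: ∂u_i/∂c_i = α_i − c_i = 0, so c_i* = α_i.
NE contributions = (3.6, 0.9, 4, 3.7); G = 12.2.
u_2 = α_2·G − ½·(c_2)² = 0.9·12.2 − ½·0.9² = 10.575.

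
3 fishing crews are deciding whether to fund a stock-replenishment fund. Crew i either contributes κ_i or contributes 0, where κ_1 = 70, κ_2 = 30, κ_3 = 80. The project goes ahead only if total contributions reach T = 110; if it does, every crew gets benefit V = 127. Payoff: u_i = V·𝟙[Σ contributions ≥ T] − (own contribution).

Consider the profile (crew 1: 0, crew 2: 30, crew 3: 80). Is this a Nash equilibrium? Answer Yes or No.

Yes

Total = 110 ≥ 110: provided.
Crew 1 (pledges 0, payoff 127): pledging 70 → total 180, payoff 57. No gain.
Crew 2 (pledges 30, payoff 97): dropping to 0 → total 80, payoff 0. No gain.
Crew 3 (pledges 80, payoff 47): dropping to 0 → total 30, payoff 0. No gain.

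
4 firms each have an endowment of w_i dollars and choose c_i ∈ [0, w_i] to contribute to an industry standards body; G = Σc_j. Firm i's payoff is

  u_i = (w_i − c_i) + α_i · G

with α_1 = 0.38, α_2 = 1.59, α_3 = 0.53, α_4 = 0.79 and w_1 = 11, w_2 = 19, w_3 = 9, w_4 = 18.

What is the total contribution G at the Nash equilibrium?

19

∂u_i/∂c_i = α_i − 1, so firm i contributes w_i if α_i > 1, else 0.
α_i > 1 for i ∈ {2}; NE contributions (0, 19, 0, 0), G = 19.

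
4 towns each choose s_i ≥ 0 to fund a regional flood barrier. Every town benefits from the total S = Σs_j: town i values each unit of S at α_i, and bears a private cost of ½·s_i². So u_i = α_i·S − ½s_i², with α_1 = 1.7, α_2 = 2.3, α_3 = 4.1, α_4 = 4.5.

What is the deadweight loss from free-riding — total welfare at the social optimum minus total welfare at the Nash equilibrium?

Town i's FOC: ∂u_i/∂s_i = α_i − s_i = 0, so s_i* = α_i.
NE contributions = (1.7, 2.3, 4.1, 4.5); S = 12.6.
W^NE = (Σα)·S − ½Σα_i² = 12.6² − ½·45.24 = 136.14.
Planner sets s_i = Σα_j = 12.6 for every i, so S^SO = 4·12.6 = 50.4.
W^SO = (Σα)·S^SO − ½·4·(Σα)² = (4/2)·12.6² = 317.52.
Deadweight loss = W^SO − W^NE = 181.38.

181.38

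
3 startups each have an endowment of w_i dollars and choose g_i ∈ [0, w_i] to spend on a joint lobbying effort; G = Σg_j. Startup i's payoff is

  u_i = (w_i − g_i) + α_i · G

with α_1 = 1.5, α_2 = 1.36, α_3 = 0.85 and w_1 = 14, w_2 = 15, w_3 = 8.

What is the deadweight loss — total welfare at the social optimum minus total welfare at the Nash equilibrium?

∂u_i/∂g_i = α_i − 1, so startup i contributes w_i if α_i > 1, else 0.
α_i > 1 for i ∈ {1, 2}; NE contributions (14, 15, 0), G = 29.
W^NE = Σw_i − G^NE + (Σα_i)·G^NE = 37 + 2.71·29 = 115.59.
Planner: ∂(Σu_j)/∂g_i = Σα_j − 1 = 2.71 > 0, so everyone contributes w_i; G^SO = 37, W^SO = 37 + 2.71·37 = 137.27.
Deadweight loss = 21.68.

21.68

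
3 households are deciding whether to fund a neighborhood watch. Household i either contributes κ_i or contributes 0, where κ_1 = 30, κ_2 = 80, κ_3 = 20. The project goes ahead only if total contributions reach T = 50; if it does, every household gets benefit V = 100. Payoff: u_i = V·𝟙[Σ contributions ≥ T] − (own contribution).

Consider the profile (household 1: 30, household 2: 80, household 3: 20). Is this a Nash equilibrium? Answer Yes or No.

No

Total = 130 ≥ 50: provided.
Household 1 (pledges 30, payoff 70): dropping to 0 → total 100, payoff 100. Profitable deviation.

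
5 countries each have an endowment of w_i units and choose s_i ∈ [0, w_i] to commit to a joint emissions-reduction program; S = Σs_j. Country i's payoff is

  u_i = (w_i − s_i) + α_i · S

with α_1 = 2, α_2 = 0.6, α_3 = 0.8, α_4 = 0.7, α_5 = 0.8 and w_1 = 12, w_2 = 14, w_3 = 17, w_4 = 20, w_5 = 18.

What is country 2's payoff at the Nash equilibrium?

∂u_i/∂s_i = α_i − 1, so country i contributes w_i if α_i > 1, else 0.
α_i > 1 for i ∈ {1}; NE contributions (12, 0, 0, 0, 0), S = 12.
u_2 = (14 − 0) + 0.6·12 = 21.2.

21.2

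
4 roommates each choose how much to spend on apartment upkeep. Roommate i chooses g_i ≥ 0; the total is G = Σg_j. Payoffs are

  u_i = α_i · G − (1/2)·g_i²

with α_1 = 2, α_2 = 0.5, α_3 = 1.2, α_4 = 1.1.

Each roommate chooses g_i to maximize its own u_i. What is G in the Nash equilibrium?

Roommate i's FOC: ∂u_i/∂g_i = α_i − g_i = 0, so g_i* = α_i.
NE contributions = (2, 0.5, 1.2, 1.1); G = 4.8.

4.8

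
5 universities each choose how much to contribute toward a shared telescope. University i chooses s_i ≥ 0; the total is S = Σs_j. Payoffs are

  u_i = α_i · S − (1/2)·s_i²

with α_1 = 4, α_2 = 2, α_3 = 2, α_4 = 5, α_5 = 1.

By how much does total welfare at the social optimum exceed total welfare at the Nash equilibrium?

University i's FOC: ∂u_i/∂s_i = α_i − s_i = 0, so s_i* = α_i.
NE contributions = (4, 2, 2, 5, 1); S = 14.
W^NE = (Σα)·S − ½Σα_i² = 14² − ½·50 = 171.
Planner sets s_i = Σα_j = 14 for every i, so S^SO = 5·14 = 70.
W^SO = (Σα)·S^SO − ½·5·(Σα)² = (5/2)·14² = 490.
Deadweight loss = W^SO − W^NE = 319.

319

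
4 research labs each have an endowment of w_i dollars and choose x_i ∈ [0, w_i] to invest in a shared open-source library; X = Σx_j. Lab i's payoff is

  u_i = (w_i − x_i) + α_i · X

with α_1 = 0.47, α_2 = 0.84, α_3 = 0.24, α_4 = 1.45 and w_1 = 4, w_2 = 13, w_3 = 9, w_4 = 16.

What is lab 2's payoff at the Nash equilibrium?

∂u_i/∂x_i = α_i − 1, so lab i contributes w_i if α_i > 1, else 0.
α_i > 1 for i ∈ {4}; NE contributions (0, 0, 0, 16), X = 16.
u_2 = (13 − 0) + 0.84·16 = 26.44.

26.44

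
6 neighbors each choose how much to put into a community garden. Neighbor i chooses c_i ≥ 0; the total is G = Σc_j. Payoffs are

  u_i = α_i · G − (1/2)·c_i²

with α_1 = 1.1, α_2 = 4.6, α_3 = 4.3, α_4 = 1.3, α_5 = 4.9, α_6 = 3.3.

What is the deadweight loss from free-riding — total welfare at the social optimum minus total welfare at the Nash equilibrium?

799.225

Neighbor i's FOC: ∂u_i/∂c_i = α_i − c_i = 0, so c_i* = α_i.
NE contributions = (1.1, 4.6, 4.3, 1.3, 4.9, 3.3); G = 19.5.
W^NE = (Σα)·G − ½Σα_i² = 19.5² − ½·77.45 = 341.525.
Planner sets c_i = Σα_j = 19.5 for every i, so G^SO = 6·19.5 = 117.
W^SO = (Σα)·G^SO − ½·6·(Σα)² = (6/2)·19.5² = 1140.75.
Deadweight loss = W^SO − W^NE = 799.225.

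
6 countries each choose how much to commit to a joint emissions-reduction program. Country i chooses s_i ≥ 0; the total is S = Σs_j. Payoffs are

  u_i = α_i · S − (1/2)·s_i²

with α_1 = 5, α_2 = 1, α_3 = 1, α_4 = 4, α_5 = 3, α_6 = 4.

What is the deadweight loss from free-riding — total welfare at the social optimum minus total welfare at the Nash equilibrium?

Country i's FOC: ∂u_i/∂s_i = α_i − s_i = 0, so s_i* = α_i.
NE contributions = (5, 1, 1, 4, 3, 4); S = 18.
W^NE = (Σα)·S − ½Σα_i² = 18² − ½·68 = 290.
Planner sets s_i = Σα_j = 18 for every i, so S^SO = 6·18 = 108.
W^SO = (Σα)·S^SO − ½·6·(Σα)² = (6/2)·18² = 972.
Deadweight loss = W^SO − W^NE = 682.

682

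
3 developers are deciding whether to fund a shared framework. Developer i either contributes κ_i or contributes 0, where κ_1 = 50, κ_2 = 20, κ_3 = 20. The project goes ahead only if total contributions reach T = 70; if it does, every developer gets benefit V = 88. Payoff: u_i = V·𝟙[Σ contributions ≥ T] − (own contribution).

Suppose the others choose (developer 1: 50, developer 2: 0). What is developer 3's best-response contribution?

Others' total = 50. Contributing 20 brings total to 70 ≥ 70: gain V − κ_3 = 68.
Best response: 20.

20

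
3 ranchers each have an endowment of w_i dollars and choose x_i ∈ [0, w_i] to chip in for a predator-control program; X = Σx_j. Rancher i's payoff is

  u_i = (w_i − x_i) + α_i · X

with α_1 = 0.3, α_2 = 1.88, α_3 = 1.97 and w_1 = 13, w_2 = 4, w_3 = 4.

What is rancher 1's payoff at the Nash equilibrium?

15.4

∂u_i/∂x_i = α_i − 1, so rancher i contributes w_i if α_i > 1, else 0.
α_i > 1 for i ∈ {2, 3}; NE contributions (0, 4, 4), X = 8.
u_1 = (13 − 0) + 0.3·8 = 15.4.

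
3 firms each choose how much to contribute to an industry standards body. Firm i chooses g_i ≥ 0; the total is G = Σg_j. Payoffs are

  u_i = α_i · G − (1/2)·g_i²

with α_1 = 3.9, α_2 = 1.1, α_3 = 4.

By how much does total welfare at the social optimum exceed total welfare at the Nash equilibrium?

Firm i's FOC: ∂u_i/∂g_i = α_i − g_i = 0, so g_i* = α_i.
NE contributions = (3.9, 1.1, 4); G = 9.
W^NE = (Σα)·G − ½Σα_i² = 9² − ½·32.42 = 64.79.
Planner sets g_i = Σα_j = 9 for every i, so G^SO = 3·9 = 27.
W^SO = (Σα)·G^SO − ½·3·(Σα)² = (3/2)·9² = 121.5.
Deadweight loss = W^SO − W^NE = 56.71.

56.71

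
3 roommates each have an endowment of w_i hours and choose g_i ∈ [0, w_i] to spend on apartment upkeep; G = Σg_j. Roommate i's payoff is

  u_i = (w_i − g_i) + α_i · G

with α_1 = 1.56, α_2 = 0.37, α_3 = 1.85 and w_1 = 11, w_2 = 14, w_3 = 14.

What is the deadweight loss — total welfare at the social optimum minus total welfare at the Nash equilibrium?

38.92

∂u_i/∂g_i = α_i − 1, so roommate i contributes w_i if α_i > 1, else 0.
α_i > 1 for i ∈ {1, 3}; NE contributions (11, 0, 14), G = 25.
W^NE = Σw_i − G^NE + (Σα_i)·G^NE = 39 + 2.78·25 = 108.5.
Planner: ∂(Σu_j)/∂g_i = Σα_j − 1 = 2.78 > 0, so everyone contributes w_i; G^SO = 39, W^SO = 39 + 2.78·39 = 147.42.
Deadweight loss = 38.92.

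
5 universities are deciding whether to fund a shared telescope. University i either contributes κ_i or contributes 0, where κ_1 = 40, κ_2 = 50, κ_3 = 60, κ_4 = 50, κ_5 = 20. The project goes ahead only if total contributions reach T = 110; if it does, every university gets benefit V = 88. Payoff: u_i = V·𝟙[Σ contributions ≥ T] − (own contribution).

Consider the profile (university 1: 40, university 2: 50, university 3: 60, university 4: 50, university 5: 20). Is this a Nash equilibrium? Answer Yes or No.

No

Total = 220 ≥ 110: provided.
University 1 (pledges 40, payoff 48): dropping to 0 → total 180, payoff 88. Profitable deviation.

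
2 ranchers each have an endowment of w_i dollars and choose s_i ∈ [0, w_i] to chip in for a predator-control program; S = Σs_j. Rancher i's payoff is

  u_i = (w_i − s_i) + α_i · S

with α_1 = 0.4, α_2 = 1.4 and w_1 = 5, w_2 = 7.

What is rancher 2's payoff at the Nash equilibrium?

∂u_i/∂s_i = α_i − 1, so rancher i contributes w_i if α_i > 1, else 0.
α_i > 1 for i ∈ {2}; NE contributions (0, 7), S = 7.
u_2 = (7 − 7) + 1.4·7 = 9.8.

9.8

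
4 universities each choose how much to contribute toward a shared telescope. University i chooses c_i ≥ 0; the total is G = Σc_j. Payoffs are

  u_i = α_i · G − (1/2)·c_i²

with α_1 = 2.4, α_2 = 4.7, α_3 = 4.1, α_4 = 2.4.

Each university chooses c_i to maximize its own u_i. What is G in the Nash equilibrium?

13.6

University i's FOC: ∂u_i/∂c_i = α_i − c_i = 0, so c_i* = α_i.
NE contributions = (2.4, 4.7, 4.1, 2.4); G = 13.6.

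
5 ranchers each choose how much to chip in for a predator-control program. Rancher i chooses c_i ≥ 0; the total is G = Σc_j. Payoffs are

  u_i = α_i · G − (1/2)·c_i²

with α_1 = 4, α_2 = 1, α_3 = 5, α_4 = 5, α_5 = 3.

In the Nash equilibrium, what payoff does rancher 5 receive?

Rancher i's FOC: ∂u_i/∂c_i = α_i − c_i = 0, so c_i* = α_i.
NE contributions = (4, 1, 5, 5, 3); G = 18.
u_5 = α_5·G − ½·(c_5)² = 3·18 − ½·3² = 49.5.

49.5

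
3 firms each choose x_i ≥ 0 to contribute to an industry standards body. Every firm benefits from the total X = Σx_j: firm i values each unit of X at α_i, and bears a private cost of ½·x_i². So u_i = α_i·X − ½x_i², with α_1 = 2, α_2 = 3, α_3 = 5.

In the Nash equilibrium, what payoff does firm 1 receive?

18

Firm i's FOC: ∂u_i/∂x_i = α_i − x_i = 0, so x_i* = α_i.
NE contributions = (2, 3, 5); X = 10.
u_1 = α_1·X − ½·(x_1)² = 2·10 − ½·2² = 18.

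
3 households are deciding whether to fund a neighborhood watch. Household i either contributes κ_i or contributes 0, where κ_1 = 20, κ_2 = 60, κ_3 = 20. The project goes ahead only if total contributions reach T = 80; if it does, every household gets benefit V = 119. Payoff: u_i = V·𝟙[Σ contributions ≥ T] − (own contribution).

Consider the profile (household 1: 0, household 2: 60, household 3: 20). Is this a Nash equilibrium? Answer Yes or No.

Yes

Total = 80 ≥ 80: provided.
Household 1 (pledges 0, payoff 119): pledging 20 → total 100, payoff 99. No gain.
Household 2 (pledges 60, payoff 59): dropping to 0 → total 20, payoff 0. No gain.
Household 3 (pledges 20, payoff 99): dropping to 0 → total 60, payoff 0. No gain.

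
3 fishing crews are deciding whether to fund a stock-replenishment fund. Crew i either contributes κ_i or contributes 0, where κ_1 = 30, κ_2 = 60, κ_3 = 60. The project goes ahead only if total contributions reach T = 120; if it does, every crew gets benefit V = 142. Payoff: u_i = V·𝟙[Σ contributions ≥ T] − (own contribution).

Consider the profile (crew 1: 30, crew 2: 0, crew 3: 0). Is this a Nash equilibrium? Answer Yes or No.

Total = 30 < 120: not provided.
Crew 1 (pledges 30, payoff -30): dropping to 0 → total 0, payoff 0. Profitable deviation.

No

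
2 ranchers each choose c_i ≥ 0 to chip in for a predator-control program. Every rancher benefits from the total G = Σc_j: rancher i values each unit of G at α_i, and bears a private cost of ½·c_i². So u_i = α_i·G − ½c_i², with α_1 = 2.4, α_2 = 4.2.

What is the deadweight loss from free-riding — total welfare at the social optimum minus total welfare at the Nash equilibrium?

Rancher i's FOC: ∂u_i/∂c_i = α_i − c_i = 0, so c_i* = α_i.
NE contributions = (2.4, 4.2); G = 6.6.
W^NE = (Σα)·G − ½Σα_i² = 6.6² − ½·23.4 = 31.86.
Planner sets c_i = Σα_j = 6.6 for every i, so G^SO = 2·6.6 = 13.2.
W^SO = (Σα)·G^SO − ½·2·(Σα)² = (2/2)·6.6² = 43.56.
Deadweight loss = W^SO − W^NE = 11.7.

11.7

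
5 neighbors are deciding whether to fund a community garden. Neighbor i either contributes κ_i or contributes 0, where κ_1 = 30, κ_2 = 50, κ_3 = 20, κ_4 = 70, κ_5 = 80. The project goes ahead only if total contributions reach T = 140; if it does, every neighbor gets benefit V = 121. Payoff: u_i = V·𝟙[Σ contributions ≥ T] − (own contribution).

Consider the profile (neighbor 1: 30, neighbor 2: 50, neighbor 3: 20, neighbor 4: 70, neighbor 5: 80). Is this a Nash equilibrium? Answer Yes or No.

No

Total = 250 ≥ 140: provided.
Neighbor 1 (pledges 30, payoff 91): dropping to 0 → total 220, payoff 121. Profitable deviation.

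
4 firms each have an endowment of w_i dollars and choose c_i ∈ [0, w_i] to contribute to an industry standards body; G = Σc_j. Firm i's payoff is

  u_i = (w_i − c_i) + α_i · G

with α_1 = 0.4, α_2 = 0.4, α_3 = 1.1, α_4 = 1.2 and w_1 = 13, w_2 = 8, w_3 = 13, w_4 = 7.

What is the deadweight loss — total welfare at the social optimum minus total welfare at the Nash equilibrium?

∂u_i/∂c_i = α_i − 1, so firm i contributes w_i if α_i > 1, else 0.
α_i > 1 for i ∈ {3, 4}; NE contributions (0, 0, 13, 7), G = 20.
W^NE = Σw_i − G^NE + (Σα_i)·G^NE = 41 + 2.1·20 = 83.
Planner: ∂(Σu_j)/∂c_i = Σα_j − 1 = 2.1 > 0, so everyone contributes w_i; G^SO = 41, W^SO = 41 + 2.1·41 = 127.1.
Deadweight loss = 44.1.

44.1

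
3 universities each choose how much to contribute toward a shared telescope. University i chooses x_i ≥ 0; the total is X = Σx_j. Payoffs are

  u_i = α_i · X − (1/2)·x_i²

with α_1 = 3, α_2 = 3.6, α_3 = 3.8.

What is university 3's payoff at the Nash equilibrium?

32.3

University i's FOC: ∂u_i/∂x_i = α_i − x_i = 0, so x_i* = α_i.
NE contributions = (3, 3.6, 3.8); X = 10.4.
u_3 = α_3·X − ½·(x_3)² = 3.8·10.4 − ½·3.8² = 32.3.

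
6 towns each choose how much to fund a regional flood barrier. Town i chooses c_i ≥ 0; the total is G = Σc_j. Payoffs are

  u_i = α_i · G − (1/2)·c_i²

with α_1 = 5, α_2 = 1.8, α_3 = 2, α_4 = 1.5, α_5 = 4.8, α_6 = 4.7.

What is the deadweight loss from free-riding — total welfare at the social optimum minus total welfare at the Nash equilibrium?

Town i's FOC: ∂u_i/∂c_i = α_i − c_i = 0, so c_i* = α_i.
NE contributions = (5, 1.8, 2, 1.5, 4.8, 4.7); G = 19.8.
W^NE = (Σα)·G − ½Σα_i² = 19.8² − ½·79.62 = 352.23.
Planner sets c_i = Σα_j = 19.8 for every i, so G^SO = 6·19.8 = 118.8.
W^SO = (Σα)·G^SO − ½·6·(Σα)² = (6/2)·19.8² = 1176.12.
Deadweight loss = W^SO − W^NE = 823.89.

823.89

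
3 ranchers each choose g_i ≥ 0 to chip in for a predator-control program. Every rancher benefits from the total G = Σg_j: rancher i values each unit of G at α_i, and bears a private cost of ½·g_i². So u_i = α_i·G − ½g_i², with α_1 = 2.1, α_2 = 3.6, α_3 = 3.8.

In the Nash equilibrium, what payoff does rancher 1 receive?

Rancher i's FOC: ∂u_i/∂g_i = α_i − g_i = 0, so g_i* = α_i.
NE contributions = (2.1, 3.6, 3.8); G = 9.5.
u_1 = α_1·G − ½·(g_1)² = 2.1·9.5 − ½·2.1² = 17.745.

17.745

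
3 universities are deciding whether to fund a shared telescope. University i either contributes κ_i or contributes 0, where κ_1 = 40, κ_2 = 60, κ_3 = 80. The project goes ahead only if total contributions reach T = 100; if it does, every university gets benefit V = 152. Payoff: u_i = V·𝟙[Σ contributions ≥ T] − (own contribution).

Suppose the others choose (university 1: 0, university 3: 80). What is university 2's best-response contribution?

60

Others' total = 80. Contributing 60 brings total to 140 ≥ 100: gain V − κ_2 = 92.
Best response: 60.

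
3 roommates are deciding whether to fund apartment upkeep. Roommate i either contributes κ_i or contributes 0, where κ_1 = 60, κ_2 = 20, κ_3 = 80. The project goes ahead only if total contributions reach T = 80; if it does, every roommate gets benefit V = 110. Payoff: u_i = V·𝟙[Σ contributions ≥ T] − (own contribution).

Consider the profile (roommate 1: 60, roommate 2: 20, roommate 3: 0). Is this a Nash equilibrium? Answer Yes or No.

Yes

Total = 80 ≥ 80: provided.
Roommate 1 (pledges 60, payoff 50): dropping to 0 → total 20, payoff 0. No gain.
Roommate 2 (pledges 20, payoff 90): dropping to 0 → total 60, payoff 0. No gain.
Roommate 3 (pledges 0, payoff 110): pledging 80 → total 160, payoff 30. No gain.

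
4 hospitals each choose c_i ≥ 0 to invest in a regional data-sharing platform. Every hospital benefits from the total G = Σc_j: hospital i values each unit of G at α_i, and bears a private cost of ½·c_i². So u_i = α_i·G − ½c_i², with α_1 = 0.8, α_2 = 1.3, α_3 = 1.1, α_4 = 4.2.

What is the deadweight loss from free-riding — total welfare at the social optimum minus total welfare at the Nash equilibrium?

65.35

Hospital i's FOC: ∂u_i/∂c_i = α_i − c_i = 0, so c_i* = α_i.
NE contributions = (0.8, 1.3, 1.1, 4.2); G = 7.4.
W^NE = (Σα)·G − ½Σα_i² = 7.4² − ½·21.18 = 44.17.
Planner sets c_i = Σα_j = 7.4 for every i, so G^SO = 4·7.4 = 29.6.
W^SO = (Σα)·G^SO − ½·4·(Σα)² = (4/2)·7.4² = 109.52.
Deadweight loss = W^SO − W^NE = 65.35.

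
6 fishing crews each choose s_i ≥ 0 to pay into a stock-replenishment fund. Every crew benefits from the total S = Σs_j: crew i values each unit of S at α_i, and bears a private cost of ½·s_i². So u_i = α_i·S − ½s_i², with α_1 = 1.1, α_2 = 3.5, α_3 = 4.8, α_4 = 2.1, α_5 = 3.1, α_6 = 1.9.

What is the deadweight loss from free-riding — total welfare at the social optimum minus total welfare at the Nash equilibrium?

571.565

Crew i's FOC: ∂u_i/∂s_i = α_i − s_i = 0, so s_i* = α_i.
NE contributions = (1.1, 3.5, 4.8, 2.1, 3.1, 1.9); S = 16.5.
W^NE = (Σα)·S − ½Σα_i² = 16.5² − ½·54.13 = 245.185.
Planner sets s_i = Σα_j = 16.5 for every i, so S^SO = 6·16.5 = 99.
W^SO = (Σα)·S^SO − ½·6·(Σα)² = (6/2)·16.5² = 816.75.
Deadweight loss = W^SO − W^NE = 571.565.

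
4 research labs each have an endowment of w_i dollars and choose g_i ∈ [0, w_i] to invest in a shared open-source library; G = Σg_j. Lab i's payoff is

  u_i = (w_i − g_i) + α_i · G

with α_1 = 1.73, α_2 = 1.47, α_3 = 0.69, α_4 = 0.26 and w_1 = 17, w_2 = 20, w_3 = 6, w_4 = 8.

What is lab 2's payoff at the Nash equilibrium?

54.39

∂u_i/∂g_i = α_i − 1, so lab i contributes w_i if α_i > 1, else 0.
α_i > 1 for i ∈ {1, 2}; NE contributions (17, 20, 0, 0), G = 37.
u_2 = (20 − 20) + 1.47·37 = 54.39.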